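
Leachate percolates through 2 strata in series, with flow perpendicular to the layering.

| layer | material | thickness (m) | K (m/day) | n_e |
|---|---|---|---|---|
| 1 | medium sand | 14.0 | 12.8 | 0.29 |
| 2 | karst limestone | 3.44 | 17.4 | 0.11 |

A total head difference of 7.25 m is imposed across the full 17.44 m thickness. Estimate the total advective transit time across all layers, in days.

0.791

With flow normal to the layers, continuity requires the same specific discharge q through every layer.
Σ(b_i/K_i) = 14.0/12.8 + 3.44/17.4 = 1.291 d.
q = Δh / Σ(b_i/K_i) = 7.25 / 1.291 = 5.614 m/day.
In each layer the seepage velocity is v_i = q/n_i, so the layer transit time is t_i = b_i·n_i / q:
  layer 1 (medium sand): t_1 = 14.0 × 0.29 / 5.614 = 0.7232 d
  layer 2 (karst limestone): t_2 = 3.44 × 0.11 / 5.614 = 0.06740 d
Total t = Σ t_i = 0.7906 days.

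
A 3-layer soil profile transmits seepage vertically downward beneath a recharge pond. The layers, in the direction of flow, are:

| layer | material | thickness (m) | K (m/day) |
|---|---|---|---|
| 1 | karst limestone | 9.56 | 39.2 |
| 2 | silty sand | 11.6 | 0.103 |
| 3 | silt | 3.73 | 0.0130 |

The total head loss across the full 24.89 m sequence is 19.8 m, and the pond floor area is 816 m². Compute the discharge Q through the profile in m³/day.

40.4

Flow is perpendicular to layering, so the layers act in series and the equivalent K is the thickness-weighted harmonic mean.
Total thickness L = 9.56 + 11.6 + 3.73 = 24.89 m.
Σ(b_i/K_i) = 9.56/39.2 + 11.6/0.103 + 3.73/0.0130 = 399.8 d.
K_eq = L / Σ(b_i/K_i) = 24.89 / 399.8 = 0.06226 m/day.
Q = K_eq · A · (Δh/L) = 0.06226 × 816 × (19.8/24.89) = 40.41 m³/day.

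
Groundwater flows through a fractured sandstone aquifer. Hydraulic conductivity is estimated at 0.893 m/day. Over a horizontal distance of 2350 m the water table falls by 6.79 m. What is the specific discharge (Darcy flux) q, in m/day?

0.00258

Hydraulic gradient i = Δh / L = 6.79 / 2350 = 0.002889.
Specific discharge q = K · i = 0.8930 × 0.002889 = 0.002580 m/day.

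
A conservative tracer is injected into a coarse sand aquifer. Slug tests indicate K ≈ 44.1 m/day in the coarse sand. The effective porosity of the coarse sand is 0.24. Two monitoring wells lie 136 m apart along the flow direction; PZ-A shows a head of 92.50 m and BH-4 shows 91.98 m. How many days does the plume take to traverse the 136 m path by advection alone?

Hydraulic gradient i = (92.50 − 91.98) / 136 = 0.52 / 136 = 0.003824.
Darcy flux q = K · i = 44.10 × 0.003824 = 0.1686 m/day.
Seepage velocity v = q / n_e = 0.1686 / 0.24 = 0.7026 m/day.
Travel time t = L / v = 136 / 0.7026 = 193.6 days.

194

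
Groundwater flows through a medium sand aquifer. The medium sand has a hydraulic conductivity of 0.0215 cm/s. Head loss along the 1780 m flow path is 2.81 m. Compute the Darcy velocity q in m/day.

Convert K: 0.0215 cm/s × 864 = 18.58 m/day.
Hydraulic gradient i = Δh / L = 2.81 / 1780 = 0.001579.
Specific discharge q = K · i = 18.58 × 0.001579 = 0.02933 m/day.

0.0293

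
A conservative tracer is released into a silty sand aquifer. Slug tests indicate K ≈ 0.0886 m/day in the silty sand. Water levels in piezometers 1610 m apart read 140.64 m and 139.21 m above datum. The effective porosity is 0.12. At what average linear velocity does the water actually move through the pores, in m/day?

Hydraulic gradient i = (140.64 − 139.21) / 1610 = 1.43 / 1610 = 0.0008882.
Darcy flux q = K · i = 0.08860 × 0.0008882 = 7.869e-05 m/day.
Seepage velocity v = q / n_e = 7.869e-05 / 0.12 = 0.0006558 m/day.

0.000656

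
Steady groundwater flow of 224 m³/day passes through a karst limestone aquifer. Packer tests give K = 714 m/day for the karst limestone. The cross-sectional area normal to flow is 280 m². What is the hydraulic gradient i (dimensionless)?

0.00112

From Q = K·A·i, i = Q / (K·A) = 224 / (714.0 × 280.0) = 0.001120.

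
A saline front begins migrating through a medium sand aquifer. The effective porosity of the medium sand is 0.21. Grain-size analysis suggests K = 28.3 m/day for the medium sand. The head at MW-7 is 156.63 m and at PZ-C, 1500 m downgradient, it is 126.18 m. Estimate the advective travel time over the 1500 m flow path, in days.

Hydraulic gradient i = (156.63 − 126.18) / 1500 = 30.45 / 1500 = 0.02030.
Darcy flux q = K · i = 28.30 × 0.02030 = 0.5745 m/day.
Seepage velocity v = q / n_e = 0.5745 / 0.21 = 2.736 m/day.
Travel time t = L / v = 1500 / 2.736 = 548.3 days.

548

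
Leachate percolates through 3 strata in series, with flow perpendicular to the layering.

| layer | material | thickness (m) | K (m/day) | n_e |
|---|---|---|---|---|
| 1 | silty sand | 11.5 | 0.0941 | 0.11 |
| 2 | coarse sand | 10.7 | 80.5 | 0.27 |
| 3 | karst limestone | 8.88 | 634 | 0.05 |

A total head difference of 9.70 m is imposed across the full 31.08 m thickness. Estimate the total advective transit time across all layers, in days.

58.0

With flow normal to the layers, continuity requires the same specific discharge q through every layer.
Σ(b_i/K_i) = 11.5/0.0941 + 10.7/80.5 + 8.88/634 = 122.4 d.
q = Δh / Σ(b_i/K_i) = 9.70 / 122.4 = 0.07928 m/day.
In each layer the seepage velocity is v_i = q/n_i, so the layer transit time is t_i = b_i·n_i / q:
  layer 1 (silty sand): t_1 = 11.5 × 0.11 / 0.07928 = 15.96 d
  layer 2 (coarse sand): t_2 = 10.7 × 0.27 / 0.07928 = 36.44 d
  layer 3 (karst limestone): t_3 = 8.88 × 0.05 / 0.07928 = 5.601 d
Total t = Σ t_i = 58.00 days.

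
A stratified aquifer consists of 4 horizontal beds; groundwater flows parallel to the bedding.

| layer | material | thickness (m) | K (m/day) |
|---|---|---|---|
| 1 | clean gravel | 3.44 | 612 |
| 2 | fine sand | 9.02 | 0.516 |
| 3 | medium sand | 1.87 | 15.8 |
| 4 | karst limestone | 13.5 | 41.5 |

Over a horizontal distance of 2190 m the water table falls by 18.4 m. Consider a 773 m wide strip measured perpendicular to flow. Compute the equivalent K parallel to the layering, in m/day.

97.0

Flow is parallel to layering, so each bed carries its own Darcy discharge and the transmissivities add.
Σ(K_i·b_i) = 612×3.44 + 0.516×9.02 + 15.8×1.87 + 41.5×13.5 = 2700 m²/day.
Total thickness b = 27.83 m, so K_eq = Σ(K_i·b_i)/b = 97.01 m/day.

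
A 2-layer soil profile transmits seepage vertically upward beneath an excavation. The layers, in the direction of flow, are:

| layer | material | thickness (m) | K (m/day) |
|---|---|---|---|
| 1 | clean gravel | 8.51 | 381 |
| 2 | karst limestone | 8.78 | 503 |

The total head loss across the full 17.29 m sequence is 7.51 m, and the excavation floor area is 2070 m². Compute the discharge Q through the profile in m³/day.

Flow is perpendicular to layering, so the layers act in series and the equivalent K is the thickness-weighted harmonic mean.
Total thickness L = 8.51 + 8.78 = 17.29 m.
Σ(b_i/K_i) = 8.51/381 + 8.78/503 = 0.03979 d.
K_eq = L / Σ(b_i/K_i) = 17.29 / 0.03979 = 434.5 m/day.
Q = K_eq · A · (Δh/L) = 434.5 × 2070 × (7.51/17.29) = 3.907e+05 m³/day.

391000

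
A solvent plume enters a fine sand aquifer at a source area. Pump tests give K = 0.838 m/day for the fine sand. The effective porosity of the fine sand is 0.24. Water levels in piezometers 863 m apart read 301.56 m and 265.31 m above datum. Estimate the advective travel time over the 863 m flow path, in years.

Hydraulic gradient i = (301.56 − 265.31) / 863 = 36.25 / 863 = 0.04200.
Darcy flux q = K · i = 0.8380 × 0.04200 = 0.03520 m/day.
Seepage velocity v = q / n_e = 0.03520 / 0.24 = 0.1467 m/day.
Travel time t = L / v = 863 / 0.1467 = 5884 days = 16.11 years.

16.1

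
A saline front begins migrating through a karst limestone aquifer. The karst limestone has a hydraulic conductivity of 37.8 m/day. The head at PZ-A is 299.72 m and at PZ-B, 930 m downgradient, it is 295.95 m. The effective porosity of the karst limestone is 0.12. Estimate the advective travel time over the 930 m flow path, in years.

Hydraulic gradient i = (299.72 − 295.95) / 930 = 3.77 / 930 = 0.004054.
Darcy flux q = K · i = 37.80 × 0.004054 = 0.1532 m/day.
Seepage velocity v = q / n_e = 0.1532 / 0.12 = 1.277 m/day.
Travel time t = L / v = 930 / 1.277 = 728.3 days = 1.994 years.

1.99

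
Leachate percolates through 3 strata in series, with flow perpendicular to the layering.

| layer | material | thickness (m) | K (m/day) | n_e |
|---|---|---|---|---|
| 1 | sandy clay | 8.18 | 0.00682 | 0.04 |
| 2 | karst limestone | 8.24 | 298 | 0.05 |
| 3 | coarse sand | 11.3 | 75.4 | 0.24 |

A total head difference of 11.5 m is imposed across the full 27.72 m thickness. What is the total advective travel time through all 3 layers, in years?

With flow normal to the layers, continuity requires the same specific discharge q through every layer.
Σ(b_i/K_i) = 8.18/0.00682 + 8.24/298 + 11.3/75.4 = 1200 d.
q = Δh / Σ(b_i/K_i) = 11.5 / 1200 = 0.009587 m/day.
In each layer the seepage velocity is v_i = q/n_i, so the layer transit time is t_i = b_i·n_i / q:
  layer 1 (sandy clay): t_1 = 8.18 × 0.04 / 0.009587 = 34.13 d
  layer 2 (karst limestone): t_2 = 8.24 × 0.05 / 0.009587 = 42.98 d
  layer 3 (coarse sand): t_3 = 11.3 × 0.24 / 0.009587 = 282.9 d
Total t = Σ t_i = 360.0 days = 0.9856 years.

0.986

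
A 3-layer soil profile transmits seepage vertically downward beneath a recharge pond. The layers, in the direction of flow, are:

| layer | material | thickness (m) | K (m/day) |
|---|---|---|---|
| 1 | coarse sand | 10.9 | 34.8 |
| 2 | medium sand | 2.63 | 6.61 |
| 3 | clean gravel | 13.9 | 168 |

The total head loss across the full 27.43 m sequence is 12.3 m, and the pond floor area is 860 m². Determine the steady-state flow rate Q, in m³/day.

13300

Flow is perpendicular to layering, so the layers act in series and the equivalent K is the thickness-weighted harmonic mean.
Total thickness L = 10.9 + 2.63 + 13.9 = 27.43 m.
Σ(b_i/K_i) = 10.9/34.8 + 2.63/6.61 + 13.9/168 = 0.7938 d.
K_eq = L / Σ(b_i/K_i) = 27.43 / 0.7938 = 34.55 m/day.
Q = K_eq · A · (Δh/L) = 34.55 × 860 × (12.3/27.43) = 13325 m³/day.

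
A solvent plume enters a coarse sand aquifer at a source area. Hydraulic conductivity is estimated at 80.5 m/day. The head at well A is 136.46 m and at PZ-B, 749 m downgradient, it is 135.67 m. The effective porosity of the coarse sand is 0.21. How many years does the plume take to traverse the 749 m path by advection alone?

Hydraulic gradient i = (136.46 − 135.67) / 749 = 0.79 / 749 = 0.001055.
Darcy flux q = K · i = 80.50 × 0.001055 = 0.08491 m/day.
Seepage velocity v = q / n_e = 0.08491 / 0.21 = 0.4043 m/day.
Travel time t = L / v = 749 / 0.4043 = 1853 days = 5.072 years.

5.07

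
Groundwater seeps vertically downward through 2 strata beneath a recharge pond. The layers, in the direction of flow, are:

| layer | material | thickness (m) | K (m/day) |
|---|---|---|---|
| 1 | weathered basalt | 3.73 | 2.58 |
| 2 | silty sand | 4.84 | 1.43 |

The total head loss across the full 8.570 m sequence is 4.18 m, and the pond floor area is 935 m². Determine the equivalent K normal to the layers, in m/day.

1.77

Flow is perpendicular to layering, so the layers act in series and the equivalent K is the thickness-weighted harmonic mean.
Total thickness L = 3.73 + 4.84 = 8.570 m.
Σ(b_i/K_i) = 3.73/2.58 + 4.84/1.43 = 4.830 d.
K_eq = L / Σ(b_i/K_i) = 8.570 / 4.830 = 1.774 m/day.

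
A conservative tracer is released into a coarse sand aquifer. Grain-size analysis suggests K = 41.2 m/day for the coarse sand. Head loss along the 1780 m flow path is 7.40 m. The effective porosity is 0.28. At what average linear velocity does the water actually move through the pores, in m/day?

0.612

Hydraulic gradient i = Δh / L = 7.40 / 1780 = 0.004157.
Darcy flux q = K · i = 41.20 × 0.004157 = 0.1713 m/day.
Seepage velocity v = q / n_e = 0.1713 / 0.28 = 0.6117 m/day.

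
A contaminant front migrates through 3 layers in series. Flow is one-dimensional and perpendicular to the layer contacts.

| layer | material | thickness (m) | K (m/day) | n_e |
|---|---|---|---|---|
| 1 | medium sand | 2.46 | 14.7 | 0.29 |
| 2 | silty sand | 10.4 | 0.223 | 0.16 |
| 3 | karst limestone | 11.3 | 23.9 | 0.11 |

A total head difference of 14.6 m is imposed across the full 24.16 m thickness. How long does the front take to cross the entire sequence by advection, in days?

With flow normal to the layers, continuity requires the same specific discharge q through every layer.
Σ(b_i/K_i) = 2.46/14.7 + 10.4/0.223 + 11.3/23.9 = 47.28 d.
q = Δh / Σ(b_i/K_i) = 14.6 / 47.28 = 0.3088 m/day.
In each layer the seepage velocity is v_i = q/n_i, so the layer transit time is t_i = b_i·n_i / q:
  layer 1 (medium sand): t_1 = 2.46 × 0.29 / 0.3088 = 2.310 d
  layer 2 (silty sand): t_2 = 10.4 × 0.16 / 0.3088 = 5.388 d
  layer 3 (karst limestone): t_3 = 11.3 × 0.11 / 0.3088 = 4.025 d
Total t = Σ t_i = 11.72 days.

11.7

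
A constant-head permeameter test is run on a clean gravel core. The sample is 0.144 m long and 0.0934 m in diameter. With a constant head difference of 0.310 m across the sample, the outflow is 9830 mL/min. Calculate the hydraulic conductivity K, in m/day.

960

Cross-sectional area A = π·(d/2)² = π × (0.0934/2)² = 0.006851 m².
Convert discharge: 9830 mL/min = 0.0001638 m³/s.
Darcy's law rearranged: K = Q·L / (A·Δh) = 0.0001638 × 0.144 / (0.006851 × 0.310) = 0.01111 m/s = 959.7 m/day.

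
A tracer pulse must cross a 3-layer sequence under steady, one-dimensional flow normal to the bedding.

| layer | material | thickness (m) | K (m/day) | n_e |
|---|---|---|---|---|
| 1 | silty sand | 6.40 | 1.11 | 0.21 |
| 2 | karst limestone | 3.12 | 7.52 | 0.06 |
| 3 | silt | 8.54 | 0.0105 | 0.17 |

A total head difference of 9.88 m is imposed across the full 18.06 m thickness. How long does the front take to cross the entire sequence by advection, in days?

With flow normal to the layers, continuity requires the same specific discharge q through every layer.
Σ(b_i/K_i) = 6.40/1.11 + 3.12/7.52 + 8.54/0.0105 = 819.5 d.
q = Δh / Σ(b_i/K_i) = 9.88 / 819.5 = 0.01206 m/day.
In each layer the seepage velocity is v_i = q/n_i, so the layer transit time is t_i = b_i·n_i / q:
  layer 1 (silty sand): t_1 = 6.40 × 0.21 / 0.01206 = 111.5 d
  layer 2 (karst limestone): t_2 = 3.12 × 0.06 / 0.01206 = 15.53 d
  layer 3 (silt): t_3 = 8.54 × 0.17 / 0.01206 = 120.4 d
Total t = Σ t_i = 247.4 days.

247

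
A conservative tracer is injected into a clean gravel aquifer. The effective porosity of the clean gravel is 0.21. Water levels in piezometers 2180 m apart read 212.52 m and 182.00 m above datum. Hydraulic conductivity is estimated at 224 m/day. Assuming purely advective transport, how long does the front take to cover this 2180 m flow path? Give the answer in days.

Hydraulic gradient i = (212.52 − 182.00) / 2180 = 30.52 / 2180 = 0.01400.
Darcy flux q = K · i = 224.0 × 0.01400 = 3.136 m/day.
Seepage velocity v = q / n_e = 3.136 / 0.21 = 14.93 m/day.
Travel time t = L / v = 2180 / 14.93 = 146.0 days.

146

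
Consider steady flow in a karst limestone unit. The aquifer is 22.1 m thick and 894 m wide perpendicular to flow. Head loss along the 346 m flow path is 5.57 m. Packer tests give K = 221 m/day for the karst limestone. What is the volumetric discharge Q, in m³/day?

Cross-sectional area A = 894 × 22.1 = 19757 m².
Hydraulic gradient i = Δh / L = 5.57 / 346 = 0.01610.
Darcy's law: Q = K · A · i = 221.0 × 19757 × 0.01610 = 70291 m³/day.

70300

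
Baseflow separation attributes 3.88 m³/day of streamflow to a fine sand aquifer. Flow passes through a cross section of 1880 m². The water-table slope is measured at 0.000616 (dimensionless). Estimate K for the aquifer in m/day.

Hydraulic gradient i = 0.000616.
From Q = K·A·i, K = Q / (A·i) = 3.88 / (1880 × 0.0006160) = 3.350 m/day.

3.35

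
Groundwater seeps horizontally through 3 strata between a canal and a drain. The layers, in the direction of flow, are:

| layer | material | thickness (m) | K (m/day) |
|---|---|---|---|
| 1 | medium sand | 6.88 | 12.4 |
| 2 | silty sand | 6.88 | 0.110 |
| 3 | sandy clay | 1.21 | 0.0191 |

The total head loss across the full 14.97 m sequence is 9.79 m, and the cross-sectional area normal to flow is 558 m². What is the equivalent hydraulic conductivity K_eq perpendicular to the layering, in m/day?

0.118

Flow is perpendicular to layering, so the layers act in series and the equivalent K is the thickness-weighted harmonic mean.
Total thickness L = 6.88 + 6.88 + 1.21 = 14.97 m.
Σ(b_i/K_i) = 6.88/12.4 + 6.88/0.110 + 1.21/0.0191 = 126.5 d.
K_eq = L / Σ(b_i/K_i) = 14.97 / 126.5 = 0.1184 m/day.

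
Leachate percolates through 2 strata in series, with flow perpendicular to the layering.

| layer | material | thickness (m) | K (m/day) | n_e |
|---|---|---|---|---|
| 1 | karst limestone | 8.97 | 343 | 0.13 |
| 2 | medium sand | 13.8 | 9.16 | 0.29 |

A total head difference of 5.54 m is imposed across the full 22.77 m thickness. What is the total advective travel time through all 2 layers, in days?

1.43

With flow normal to the layers, continuity requires the same specific discharge q through every layer.
Σ(b_i/K_i) = 8.97/343 + 13.8/9.16 = 1.533 d.
q = Δh / Σ(b_i/K_i) = 5.54 / 1.533 = 3.615 m/day.
In each layer the seepage velocity is v_i = q/n_i, so the layer transit time is t_i = b_i·n_i / q:
  layer 1 (karst limestone): t_1 = 8.97 × 0.13 / 3.615 = 0.3226 d
  layer 2 (medium sand): t_2 = 13.8 × 0.29 / 3.615 = 1.107 d
Total t = Σ t_i = 1.430 days.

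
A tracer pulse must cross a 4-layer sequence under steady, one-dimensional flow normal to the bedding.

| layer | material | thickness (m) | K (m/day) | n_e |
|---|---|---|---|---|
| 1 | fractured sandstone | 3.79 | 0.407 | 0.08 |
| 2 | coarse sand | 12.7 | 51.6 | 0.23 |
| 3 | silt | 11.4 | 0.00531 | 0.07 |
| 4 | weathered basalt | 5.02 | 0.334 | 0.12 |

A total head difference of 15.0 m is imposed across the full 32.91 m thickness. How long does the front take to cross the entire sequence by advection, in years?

1.83

With flow normal to the layers, continuity requires the same specific discharge q through every layer.
Σ(b_i/K_i) = 3.79/0.407 + 12.7/51.6 + 11.4/0.00531 + 5.02/0.334 = 2171 d.
q = Δh / Σ(b_i/K_i) = 15.0 / 2171 = 0.006908 m/day.
In each layer the seepage velocity is v_i = q/n_i, so the layer transit time is t_i = b_i·n_i / q:
  layer 1 (fractured sandstone): t_1 = 3.79 × 0.08 / 0.006908 = 43.89 d
  layer 2 (coarse sand): t_2 = 12.7 × 0.23 / 0.006908 = 422.9 d
  layer 3 (silt): t_3 = 11.4 × 0.07 / 0.006908 = 115.5 d
  layer 4 (weathered basalt): t_4 = 5.02 × 0.12 / 0.006908 = 87.21 d
Total t = Σ t_i = 669.5 days = 1.833 years.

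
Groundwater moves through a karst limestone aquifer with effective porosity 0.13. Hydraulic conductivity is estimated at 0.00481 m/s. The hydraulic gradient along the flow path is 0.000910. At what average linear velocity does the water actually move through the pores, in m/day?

Convert K: 0.00481 m/s × 86400 = 415.6 m/day.
Hydraulic gradient i = 0.000910.
Darcy flux q = K · i = 415.6 × 0.0009100 = 0.3782 m/day.
Seepage velocity v = q / n_e = 0.3782 / 0.13 = 2.909 m/day.

2.91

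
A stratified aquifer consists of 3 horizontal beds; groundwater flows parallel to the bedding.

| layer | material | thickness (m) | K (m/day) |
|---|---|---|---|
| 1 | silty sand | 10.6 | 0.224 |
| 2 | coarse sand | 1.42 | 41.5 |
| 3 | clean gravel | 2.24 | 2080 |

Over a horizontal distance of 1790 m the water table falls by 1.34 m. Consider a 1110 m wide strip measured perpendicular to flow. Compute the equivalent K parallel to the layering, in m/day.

331

Flow is parallel to layering, so each bed carries its own Darcy discharge and the transmissivities add.
Σ(K_i·b_i) = 0.224×10.6 + 41.5×1.42 + 2080×2.24 = 4721 m²/day.
Total thickness b = 14.26 m, so K_eq = Σ(K_i·b_i)/b = 331.0 m/day.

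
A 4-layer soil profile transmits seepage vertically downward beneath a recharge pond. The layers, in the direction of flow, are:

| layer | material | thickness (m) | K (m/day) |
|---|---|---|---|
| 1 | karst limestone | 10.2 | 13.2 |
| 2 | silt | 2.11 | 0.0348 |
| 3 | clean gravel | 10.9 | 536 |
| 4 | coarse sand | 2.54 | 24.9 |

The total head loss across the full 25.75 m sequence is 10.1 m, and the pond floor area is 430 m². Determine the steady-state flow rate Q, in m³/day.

Flow is perpendicular to layering, so the layers act in series and the equivalent K is the thickness-weighted harmonic mean.
Total thickness L = 10.2 + 2.11 + 10.9 + 2.54 = 25.75 m.
Σ(b_i/K_i) = 10.2/13.2 + 2.11/0.0348 + 10.9/536 + 2.54/24.9 = 61.53 d.
K_eq = L / Σ(b_i/K_i) = 25.75 / 61.53 = 0.4185 m/day.
Q = K_eq · A · (Δh/L) = 0.4185 × 430 × (10.1/25.75) = 70.59 m³/day.

70.6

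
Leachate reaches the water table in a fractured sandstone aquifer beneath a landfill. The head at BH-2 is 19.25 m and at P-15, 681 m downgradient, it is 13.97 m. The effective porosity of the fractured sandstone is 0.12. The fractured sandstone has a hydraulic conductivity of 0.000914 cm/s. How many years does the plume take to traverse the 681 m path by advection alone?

Convert K: 0.000914 cm/s × 864 = 0.7897 m/day.
Hydraulic gradient i = (19.25 − 13.97) / 681 = 5.28 / 681 = 0.007753.
Darcy flux q = K · i = 0.7897 × 0.007753 = 0.006123 m/day.
Seepage velocity v = q / n_e = 0.006123 / 0.12 = 0.05102 m/day.
Travel time t = L / v = 681 / 0.05102 = 13347 days = 36.54 years.

36.5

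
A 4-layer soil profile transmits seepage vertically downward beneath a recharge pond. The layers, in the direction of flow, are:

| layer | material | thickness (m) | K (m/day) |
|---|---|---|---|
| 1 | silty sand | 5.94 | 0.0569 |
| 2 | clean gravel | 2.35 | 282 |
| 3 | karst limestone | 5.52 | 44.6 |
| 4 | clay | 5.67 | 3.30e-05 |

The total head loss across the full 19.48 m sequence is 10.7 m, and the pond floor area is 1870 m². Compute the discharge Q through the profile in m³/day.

0.116

Flow is perpendicular to layering, so the layers act in series and the equivalent K is the thickness-weighted harmonic mean.
Total thickness L = 5.94 + 2.35 + 5.52 + 5.67 = 19.48 m.
Σ(b_i/K_i) = 5.94/0.0569 + 2.35/282 + 5.52/44.6 + 5.67/3.30e-05 = 1.719e+05 d.
K_eq = L / Σ(b_i/K_i) = 19.48 / 1.719e+05 = 0.0001133 m/day.
Q = K_eq · A · (Δh/L) = 0.0001133 × 1870 × (10.7/19.48) = 0.1164 m³/day.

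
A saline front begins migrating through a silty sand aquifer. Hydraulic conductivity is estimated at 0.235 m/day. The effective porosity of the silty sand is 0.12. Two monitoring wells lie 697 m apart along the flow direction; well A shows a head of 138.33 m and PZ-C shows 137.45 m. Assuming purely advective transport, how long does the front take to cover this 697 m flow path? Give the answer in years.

772

Hydraulic gradient i = (138.33 − 137.45) / 697 = 0.88 / 697 = 0.001263.
Darcy flux q = K · i = 0.2350 × 0.001263 = 0.0002967 m/day.
Seepage velocity v = q / n_e = 0.0002967 / 0.12 = 0.002473 m/day.
Travel time t = L / v = 697 / 0.002473 = 2.819e+05 days = 771.8 years.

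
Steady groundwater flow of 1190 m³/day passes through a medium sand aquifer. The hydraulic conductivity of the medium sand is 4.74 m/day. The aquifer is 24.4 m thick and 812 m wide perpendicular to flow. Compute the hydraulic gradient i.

0.0127

Cross-sectional area A = 812 × 24.4 = 19813 m².
From Q = K·A·i, i = Q / (K·A) = 1190 / (4.740 × 19813) = 0.01267.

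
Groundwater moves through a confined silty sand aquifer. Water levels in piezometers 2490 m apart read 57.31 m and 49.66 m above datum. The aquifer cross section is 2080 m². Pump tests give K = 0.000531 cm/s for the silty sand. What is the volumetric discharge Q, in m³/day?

Convert K: 0.000531 cm/s × 864 = 0.4588 m/day.
Hydraulic gradient i = (57.31 − 49.66) / 2490 = 7.65 / 2490 = 0.003072.
Darcy's law: Q = K · A · i = 0.4588 × 2080 × 0.003072 = 2.932 m³/day.

2.93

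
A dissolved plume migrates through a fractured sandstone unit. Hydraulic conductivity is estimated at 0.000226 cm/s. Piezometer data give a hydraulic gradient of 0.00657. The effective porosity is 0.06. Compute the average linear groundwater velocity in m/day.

Convert K: 0.000226 cm/s × 864 = 0.1953 m/day.
Hydraulic gradient i = 0.00657.
Darcy flux q = K · i = 0.1953 × 0.006570 = 0.001283 m/day.
Seepage velocity v = q / n_e = 0.001283 / 0.06 = 0.02138 m/day.

0.0214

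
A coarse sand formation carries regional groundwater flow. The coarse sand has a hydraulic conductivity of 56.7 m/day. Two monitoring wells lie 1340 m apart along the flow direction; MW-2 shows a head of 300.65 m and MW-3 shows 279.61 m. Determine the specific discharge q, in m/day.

0.890

Hydraulic gradient i = (300.65 − 279.61) / 1340 = 21.04 / 1340 = 0.01570.
Specific discharge q = K · i = 56.70 × 0.01570 = 0.8903 m/day.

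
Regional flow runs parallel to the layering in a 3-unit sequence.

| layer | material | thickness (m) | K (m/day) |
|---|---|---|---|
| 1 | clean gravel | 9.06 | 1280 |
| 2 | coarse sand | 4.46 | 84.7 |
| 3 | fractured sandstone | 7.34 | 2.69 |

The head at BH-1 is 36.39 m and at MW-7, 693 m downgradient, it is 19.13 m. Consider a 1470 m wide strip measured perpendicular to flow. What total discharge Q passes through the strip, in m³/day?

439000

Flow is parallel to layering, so each bed carries its own Darcy discharge and the transmissivities add.
Σ(K_i·b_i) = 1280×9.06 + 84.7×4.46 + 2.69×7.34 = 11994 m²/day.
Hydraulic gradient i = (36.39 − 19.13) / 693 = 17.26 / 693 = 0.02491.
Q = Σ(K_i·b_i) · W · i = 11994 × 1470 × 0.02491 = 4.391e+05 m³/day.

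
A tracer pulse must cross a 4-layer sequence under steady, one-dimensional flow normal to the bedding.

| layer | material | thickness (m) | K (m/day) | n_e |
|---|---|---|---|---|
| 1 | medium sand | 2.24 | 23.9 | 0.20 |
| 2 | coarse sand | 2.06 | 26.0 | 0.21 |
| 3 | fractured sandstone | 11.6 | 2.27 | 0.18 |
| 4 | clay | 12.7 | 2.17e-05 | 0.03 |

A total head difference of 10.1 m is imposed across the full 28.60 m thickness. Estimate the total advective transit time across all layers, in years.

With flow normal to the layers, continuity requires the same specific discharge q through every layer.
Σ(b_i/K_i) = 2.24/23.9 + 2.06/26.0 + 11.6/2.27 + 12.7/2.17e-05 = 5.853e+05 d.
q = Δh / Σ(b_i/K_i) = 10.1 / 5.853e+05 = 1.726e-05 m/day.
In each layer the seepage velocity is v_i = q/n_i, so the layer transit time is t_i = b_i·n_i / q:
  layer 1 (medium sand): t_1 = 2.24 × 0.20 / 1.726e-05 = 25960 d
  layer 2 (coarse sand): t_2 = 2.06 × 0.21 / 1.726e-05 = 25068 d
  layer 3 (fractured sandstone): t_3 = 11.6 × 0.18 / 1.726e-05 = 1.210e+05 d
  layer 4 (clay): t_4 = 12.7 × 0.03 / 1.726e-05 = 22078 d
Total t = Σ t_i = 1.941e+05 days = 531.4 years.

531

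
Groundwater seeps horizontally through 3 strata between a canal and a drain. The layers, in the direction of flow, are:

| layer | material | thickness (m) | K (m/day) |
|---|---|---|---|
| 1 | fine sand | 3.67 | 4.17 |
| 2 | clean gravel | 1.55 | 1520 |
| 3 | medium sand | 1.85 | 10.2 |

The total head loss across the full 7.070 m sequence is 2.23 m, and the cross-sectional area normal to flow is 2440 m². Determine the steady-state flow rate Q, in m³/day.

5120

Flow is perpendicular to layering, so the layers act in series and the equivalent K is the thickness-weighted harmonic mean.
Total thickness L = 3.67 + 1.55 + 1.85 = 7.070 m.
Σ(b_i/K_i) = 3.67/4.17 + 1.55/1520 + 1.85/10.2 = 1.062 d.
K_eq = L / Σ(b_i/K_i) = 7.070 / 1.062 = 6.654 m/day.
Q = K_eq · A · (Δh/L) = 6.654 × 2440 × (2.23/7.070) = 5121 m³/day.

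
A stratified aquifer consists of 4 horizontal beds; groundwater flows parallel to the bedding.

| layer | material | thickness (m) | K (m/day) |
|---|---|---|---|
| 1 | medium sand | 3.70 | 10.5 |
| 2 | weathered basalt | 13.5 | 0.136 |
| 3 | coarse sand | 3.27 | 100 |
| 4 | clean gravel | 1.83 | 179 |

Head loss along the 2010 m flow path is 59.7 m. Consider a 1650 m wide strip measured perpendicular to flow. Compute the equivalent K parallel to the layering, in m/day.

Flow is parallel to layering, so each bed carries its own Darcy discharge and the transmissivities add.
Σ(K_i·b_i) = 10.5×3.70 + 0.136×13.5 + 100×3.27 + 179×1.83 = 695.3 m²/day.
Total thickness b = 22.30 m, so K_eq = Σ(K_i·b_i)/b = 31.18 m/day.

31.2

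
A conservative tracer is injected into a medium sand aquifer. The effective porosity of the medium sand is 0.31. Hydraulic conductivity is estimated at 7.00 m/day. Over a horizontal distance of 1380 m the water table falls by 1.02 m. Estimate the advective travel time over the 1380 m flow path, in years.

226

Hydraulic gradient i = Δh / L = 1.02 / 1380 = 0.0007391.
Darcy flux q = K · i = 7.000 × 0.0007391 = 0.005174 m/day.
Seepage velocity v = q / n_e = 0.005174 / 0.31 = 0.01669 m/day.
Travel time t = L / v = 1380 / 0.01669 = 82684 days = 226.4 years.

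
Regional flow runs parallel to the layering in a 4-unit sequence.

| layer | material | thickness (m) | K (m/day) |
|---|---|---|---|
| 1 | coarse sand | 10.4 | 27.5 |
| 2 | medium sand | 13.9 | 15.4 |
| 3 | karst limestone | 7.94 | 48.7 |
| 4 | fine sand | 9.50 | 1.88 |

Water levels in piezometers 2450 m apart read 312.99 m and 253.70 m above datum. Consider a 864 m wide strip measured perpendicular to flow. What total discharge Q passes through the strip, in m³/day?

18900

Flow is parallel to layering, so each bed carries its own Darcy discharge and the transmissivities add.
Σ(K_i·b_i) = 27.5×10.4 + 15.4×13.9 + 48.7×7.94 + 1.88×9.50 = 904.6 m²/day.
Hydraulic gradient i = (312.99 − 253.70) / 2450 = 59.29 / 2450 = 0.02420.
Q = Σ(K_i·b_i) · W · i = 904.6 × 864 × 0.02420 = 18914 m³/day.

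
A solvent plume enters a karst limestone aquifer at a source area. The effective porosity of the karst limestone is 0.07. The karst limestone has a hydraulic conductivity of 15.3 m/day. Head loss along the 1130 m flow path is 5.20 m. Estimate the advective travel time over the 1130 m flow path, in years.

3.08

Hydraulic gradient i = Δh / L = 5.20 / 1130 = 0.004602.
Darcy flux q = K · i = 15.30 × 0.004602 = 0.07041 m/day.
Seepage velocity v = q / n_e = 0.07041 / 0.07 = 1.006 m/day.
Travel time t = L / v = 1130 / 1.006 = 1123 days = 3.076 years.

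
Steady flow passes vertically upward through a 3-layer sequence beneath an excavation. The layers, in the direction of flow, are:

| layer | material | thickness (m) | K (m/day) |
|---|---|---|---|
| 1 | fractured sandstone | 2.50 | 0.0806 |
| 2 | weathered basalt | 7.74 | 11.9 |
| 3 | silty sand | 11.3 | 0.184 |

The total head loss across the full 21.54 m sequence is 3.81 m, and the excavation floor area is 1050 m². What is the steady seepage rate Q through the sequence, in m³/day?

Flow is perpendicular to layering, so the layers act in series and the equivalent K is the thickness-weighted harmonic mean.
Total thickness L = 2.50 + 7.74 + 11.3 = 21.54 m.
Σ(b_i/K_i) = 2.50/0.0806 + 7.74/11.9 + 11.3/0.184 = 93.08 d.
K_eq = L / Σ(b_i/K_i) = 21.54 / 93.08 = 0.2314 m/day.
Q = K_eq · A · (Δh/L) = 0.2314 × 1050 × (3.81/21.54) = 42.98 m³/day.

43.0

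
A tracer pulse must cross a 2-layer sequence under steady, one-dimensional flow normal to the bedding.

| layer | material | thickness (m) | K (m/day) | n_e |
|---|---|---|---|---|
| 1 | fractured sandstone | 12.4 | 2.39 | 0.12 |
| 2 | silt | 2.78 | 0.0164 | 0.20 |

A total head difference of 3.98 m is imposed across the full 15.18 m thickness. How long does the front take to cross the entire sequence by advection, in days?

89.7

With flow normal to the layers, continuity requires the same specific discharge q through every layer.
Σ(b_i/K_i) = 12.4/2.39 + 2.78/0.0164 = 174.7 d.
q = Δh / Σ(b_i/K_i) = 3.98 / 174.7 = 0.02278 m/day.
In each layer the seepage velocity is v_i = q/n_i, so the layer transit time is t_i = b_i·n_i / q:
  layer 1 (fractured sandstone): t_1 = 12.4 × 0.12 / 0.02278 = 65.32 d
  layer 2 (silt): t_2 = 2.78 × 0.20 / 0.02278 = 24.41 d
Total t = Σ t_i = 89.72 days.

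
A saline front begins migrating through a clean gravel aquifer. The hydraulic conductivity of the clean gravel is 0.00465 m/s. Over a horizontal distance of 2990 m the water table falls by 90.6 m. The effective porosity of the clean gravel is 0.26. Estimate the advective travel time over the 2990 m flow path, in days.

63.9

Convert K: 0.00465 m/s × 86400 = 401.8 m/day.
Hydraulic gradient i = Δh / L = 90.6 / 2990 = 0.03030.
Darcy flux q = K · i = 401.8 × 0.03030 = 12.17 m/day.
Seepage velocity v = q / n_e = 12.17 / 0.26 = 46.82 m/day.
Travel time t = L / v = 2990 / 46.82 = 63.86 days.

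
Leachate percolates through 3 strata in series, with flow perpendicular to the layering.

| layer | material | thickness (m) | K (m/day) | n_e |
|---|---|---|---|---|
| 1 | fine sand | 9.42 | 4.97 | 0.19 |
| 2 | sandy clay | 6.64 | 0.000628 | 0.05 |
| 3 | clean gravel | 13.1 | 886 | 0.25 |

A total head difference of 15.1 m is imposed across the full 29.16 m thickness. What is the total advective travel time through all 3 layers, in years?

With flow normal to the layers, continuity requires the same specific discharge q through every layer.
Σ(b_i/K_i) = 9.42/4.97 + 6.64/0.000628 + 13.1/886 = 10575 d.
q = Δh / Σ(b_i/K_i) = 15.1 / 10575 = 0.001428 m/day.
In each layer the seepage velocity is v_i = q/n_i, so the layer transit time is t_i = b_i·n_i / q:
  layer 1 (fine sand): t_1 = 9.42 × 0.19 / 0.001428 = 1253 d
  layer 2 (sandy clay): t_2 = 6.64 × 0.05 / 0.001428 = 232.5 d
  layer 3 (clean gravel): t_3 = 13.1 × 0.25 / 0.001428 = 2294 d
Total t = Σ t_i = 3780 days = 10.35 years.

10.3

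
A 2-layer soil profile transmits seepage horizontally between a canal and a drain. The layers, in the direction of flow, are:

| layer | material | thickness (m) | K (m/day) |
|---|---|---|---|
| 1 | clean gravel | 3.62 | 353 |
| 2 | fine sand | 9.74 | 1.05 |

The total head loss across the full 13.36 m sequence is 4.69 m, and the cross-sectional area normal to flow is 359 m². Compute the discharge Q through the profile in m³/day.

181

Flow is perpendicular to layering, so the layers act in series and the equivalent K is the thickness-weighted harmonic mean.
Total thickness L = 3.62 + 9.74 = 13.36 m.
Σ(b_i/K_i) = 3.62/353 + 9.74/1.05 = 9.286 d.
K_eq = L / Σ(b_i/K_i) = 13.36 / 9.286 = 1.439 m/day.
Q = K_eq · A · (Δh/L) = 1.439 × 359 × (4.69/13.36) = 181.3 m³/day.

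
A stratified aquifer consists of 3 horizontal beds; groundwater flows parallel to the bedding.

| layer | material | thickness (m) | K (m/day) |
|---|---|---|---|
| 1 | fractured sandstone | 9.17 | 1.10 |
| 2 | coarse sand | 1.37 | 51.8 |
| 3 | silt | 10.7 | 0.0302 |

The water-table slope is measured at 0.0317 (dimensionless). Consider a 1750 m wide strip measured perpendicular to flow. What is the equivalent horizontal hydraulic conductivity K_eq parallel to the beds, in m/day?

3.83

Flow is parallel to layering, so each bed carries its own Darcy discharge and the transmissivities add.
Σ(K_i·b_i) = 1.10×9.17 + 51.8×1.37 + 0.0302×10.7 = 81.38 m²/day.
Total thickness b = 21.24 m, so K_eq = Σ(K_i·b_i)/b = 3.831 m/day.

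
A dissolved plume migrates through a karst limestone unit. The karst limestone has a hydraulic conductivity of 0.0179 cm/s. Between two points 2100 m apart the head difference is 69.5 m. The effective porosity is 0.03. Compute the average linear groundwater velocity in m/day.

17.1

Convert K: 0.0179 cm/s × 864 = 15.47 m/day.
Hydraulic gradient i = Δh / L = 69.5 / 2100 = 0.03310.
Darcy flux q = K · i = 15.47 × 0.03310 = 0.5118 m/day.
Seepage velocity v = q / n_e = 0.5118 / 0.03 = 17.06 m/day.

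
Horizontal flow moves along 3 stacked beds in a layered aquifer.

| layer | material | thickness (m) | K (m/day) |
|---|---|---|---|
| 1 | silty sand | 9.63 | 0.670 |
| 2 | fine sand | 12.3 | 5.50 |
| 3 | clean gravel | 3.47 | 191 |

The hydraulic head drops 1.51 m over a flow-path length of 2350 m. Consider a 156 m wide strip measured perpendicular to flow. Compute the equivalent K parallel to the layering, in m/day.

29.0

Flow is parallel to layering, so each bed carries its own Darcy discharge and the transmissivities add.
Σ(K_i·b_i) = 0.670×9.63 + 5.50×12.3 + 191×3.47 = 736.9 m²/day.
Total thickness b = 25.40 m, so K_eq = Σ(K_i·b_i)/b = 29.01 m/day.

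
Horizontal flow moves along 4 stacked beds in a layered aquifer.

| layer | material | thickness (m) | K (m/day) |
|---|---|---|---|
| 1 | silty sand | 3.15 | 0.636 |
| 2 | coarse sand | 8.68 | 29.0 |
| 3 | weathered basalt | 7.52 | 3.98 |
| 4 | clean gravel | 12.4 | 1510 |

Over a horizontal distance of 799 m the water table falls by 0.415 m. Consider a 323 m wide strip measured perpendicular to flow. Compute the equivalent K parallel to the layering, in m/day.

Flow is parallel to layering, so each bed carries its own Darcy discharge and the transmissivities add.
Σ(K_i·b_i) = 0.636×3.15 + 29.0×8.68 + 3.98×7.52 + 1510×12.4 = 19008 m²/day.
Total thickness b = 31.75 m, so K_eq = Σ(K_i·b_i)/b = 598.7 m/day.

599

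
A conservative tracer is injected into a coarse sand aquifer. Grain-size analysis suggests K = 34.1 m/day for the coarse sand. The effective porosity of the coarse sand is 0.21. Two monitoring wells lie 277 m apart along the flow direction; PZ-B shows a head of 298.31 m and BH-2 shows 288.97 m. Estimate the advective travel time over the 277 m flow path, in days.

Hydraulic gradient i = (298.31 − 288.97) / 277 = 9.34 / 277 = 0.03372.
Darcy flux q = K · i = 34.10 × 0.03372 = 1.150 m/day.
Seepage velocity v = q / n_e = 1.150 / 0.21 = 5.475 m/day.
Travel time t = L / v = 277 / 5.475 = 50.59 days.

50.6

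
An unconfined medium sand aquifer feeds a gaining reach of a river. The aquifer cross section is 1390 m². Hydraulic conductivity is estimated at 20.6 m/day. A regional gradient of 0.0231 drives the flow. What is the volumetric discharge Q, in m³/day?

661

Hydraulic gradient i = 0.0231.
Darcy's law: Q = K · A · i = 20.60 × 1390 × 0.02310 = 661.4 m³/day.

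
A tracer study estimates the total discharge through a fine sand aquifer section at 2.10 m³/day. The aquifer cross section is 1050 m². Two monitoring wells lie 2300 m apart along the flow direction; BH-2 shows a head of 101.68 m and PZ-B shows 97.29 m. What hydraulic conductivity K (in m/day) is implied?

Hydraulic gradient i = (101.68 − 97.29) / 2300 = 4.39 / 2300 = 0.001909.
From Q = K·A·i, K = Q / (A·i) = 2.10 / (1050 × 0.001909) = 1.048 m/day.

1.05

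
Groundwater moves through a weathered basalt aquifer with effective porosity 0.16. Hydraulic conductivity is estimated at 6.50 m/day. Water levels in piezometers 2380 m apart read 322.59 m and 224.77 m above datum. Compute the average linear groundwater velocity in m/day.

1.67

Hydraulic gradient i = (322.59 − 224.77) / 2380 = 97.82 / 2380 = 0.04110.
Darcy flux q = K · i = 6.500 × 0.04110 = 0.2672 m/day.
Seepage velocity v = q / n_e = 0.2672 / 0.16 = 1.670 m/day.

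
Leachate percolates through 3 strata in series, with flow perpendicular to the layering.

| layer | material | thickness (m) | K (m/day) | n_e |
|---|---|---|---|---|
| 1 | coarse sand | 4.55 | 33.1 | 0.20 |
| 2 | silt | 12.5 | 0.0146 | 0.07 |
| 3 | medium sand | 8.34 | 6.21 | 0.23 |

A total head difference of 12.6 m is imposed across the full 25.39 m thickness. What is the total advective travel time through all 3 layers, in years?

With flow normal to the layers, continuity requires the same specific discharge q through every layer.
Σ(b_i/K_i) = 4.55/33.1 + 12.5/0.0146 + 8.34/6.21 = 857.6 d.
q = Δh / Σ(b_i/K_i) = 12.6 / 857.6 = 0.01469 m/day.
In each layer the seepage velocity is v_i = q/n_i, so the layer transit time is t_i = b_i·n_i / q:
  layer 1 (coarse sand): t_1 = 4.55 × 0.20 / 0.01469 = 61.94 d
  layer 2 (silt): t_2 = 12.5 × 0.07 / 0.01469 = 59.56 d
  layer 3 (medium sand): t_3 = 8.34 × 0.23 / 0.01469 = 130.6 d
Total t = Σ t_i = 252.1 days = 0.6901 years.

0.690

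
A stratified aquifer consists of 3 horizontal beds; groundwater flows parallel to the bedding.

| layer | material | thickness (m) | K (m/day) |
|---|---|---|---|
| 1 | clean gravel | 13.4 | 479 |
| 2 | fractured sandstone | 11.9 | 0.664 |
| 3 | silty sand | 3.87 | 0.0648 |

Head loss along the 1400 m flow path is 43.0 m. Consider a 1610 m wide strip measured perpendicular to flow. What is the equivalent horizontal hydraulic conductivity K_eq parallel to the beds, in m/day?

220

Flow is parallel to layering, so each bed carries its own Darcy discharge and the transmissivities add.
Σ(K_i·b_i) = 479×13.4 + 0.664×11.9 + 0.0648×3.87 = 6427 m²/day.
Total thickness b = 29.17 m, so K_eq = Σ(K_i·b_i)/b = 220.3 m/day.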